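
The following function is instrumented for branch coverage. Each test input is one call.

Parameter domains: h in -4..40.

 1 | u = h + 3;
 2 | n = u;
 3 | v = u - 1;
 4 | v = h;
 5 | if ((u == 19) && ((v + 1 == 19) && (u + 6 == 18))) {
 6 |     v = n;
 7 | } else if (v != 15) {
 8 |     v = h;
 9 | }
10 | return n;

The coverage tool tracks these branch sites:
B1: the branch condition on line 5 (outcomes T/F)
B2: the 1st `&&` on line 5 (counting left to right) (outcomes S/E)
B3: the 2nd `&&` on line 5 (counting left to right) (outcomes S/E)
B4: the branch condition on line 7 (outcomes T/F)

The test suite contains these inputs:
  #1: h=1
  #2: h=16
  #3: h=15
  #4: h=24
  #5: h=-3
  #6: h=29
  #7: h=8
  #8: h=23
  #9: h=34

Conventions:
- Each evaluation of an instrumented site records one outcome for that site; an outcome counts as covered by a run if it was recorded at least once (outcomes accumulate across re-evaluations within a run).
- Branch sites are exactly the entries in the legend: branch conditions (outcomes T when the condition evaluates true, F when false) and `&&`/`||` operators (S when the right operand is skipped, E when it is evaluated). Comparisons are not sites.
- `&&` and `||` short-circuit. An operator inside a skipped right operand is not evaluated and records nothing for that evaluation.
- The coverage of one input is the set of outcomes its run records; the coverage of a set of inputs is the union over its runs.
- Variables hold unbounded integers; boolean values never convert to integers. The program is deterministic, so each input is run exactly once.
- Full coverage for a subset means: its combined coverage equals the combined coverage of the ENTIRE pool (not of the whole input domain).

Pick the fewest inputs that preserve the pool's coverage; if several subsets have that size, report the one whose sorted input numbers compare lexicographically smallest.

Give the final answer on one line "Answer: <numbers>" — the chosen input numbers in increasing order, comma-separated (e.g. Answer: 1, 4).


run #1 (h=1) runs B2->S, B1->F, B4->T; records B1=F, B2=S, B4=T
run #2 (h=16) runs B2->E, B3->S, B1->F, B4->T; records B1=F, B2=E, B3=S, B4=T
run #3 (h=15) runs B2->S, B1->F, B4->F; records B1=F, B2=S, B4=F
run #4 (h=24) runs B2->S, B1->F, B4->T; records B1=F, B2=S, B4=T
run #5 (h=-3) runs B2->S, B1->F, B4->T; records B1=F, B2=S, B4=T
run #6 (h=29) runs B2->S, B1->F, B4->T; records B1=F, B2=S, B4=T
run #7 (h=8) runs B2->S, B1->F, B4->T; records B1=F, B2=S, B4=T
run #8 (h=23) runs B2->S, B1->F, B4->T; records B1=F, B2=S, B4=T
run #9 (h=34) runs B2->S, B1->F, B4->T; records B1=F, B2=S, B4=T
union over all inputs: B1=F, B2=S, B2=E, B3=S, B4=T, B4=F (6 outcomes)
no size-1 subset reaches all 6 outcomes (best union: 4/6)
size 2: inputs {2, 3} cover all 6 outcomes, and no lexicographically smaller subset of this size does
Answer: 2, 3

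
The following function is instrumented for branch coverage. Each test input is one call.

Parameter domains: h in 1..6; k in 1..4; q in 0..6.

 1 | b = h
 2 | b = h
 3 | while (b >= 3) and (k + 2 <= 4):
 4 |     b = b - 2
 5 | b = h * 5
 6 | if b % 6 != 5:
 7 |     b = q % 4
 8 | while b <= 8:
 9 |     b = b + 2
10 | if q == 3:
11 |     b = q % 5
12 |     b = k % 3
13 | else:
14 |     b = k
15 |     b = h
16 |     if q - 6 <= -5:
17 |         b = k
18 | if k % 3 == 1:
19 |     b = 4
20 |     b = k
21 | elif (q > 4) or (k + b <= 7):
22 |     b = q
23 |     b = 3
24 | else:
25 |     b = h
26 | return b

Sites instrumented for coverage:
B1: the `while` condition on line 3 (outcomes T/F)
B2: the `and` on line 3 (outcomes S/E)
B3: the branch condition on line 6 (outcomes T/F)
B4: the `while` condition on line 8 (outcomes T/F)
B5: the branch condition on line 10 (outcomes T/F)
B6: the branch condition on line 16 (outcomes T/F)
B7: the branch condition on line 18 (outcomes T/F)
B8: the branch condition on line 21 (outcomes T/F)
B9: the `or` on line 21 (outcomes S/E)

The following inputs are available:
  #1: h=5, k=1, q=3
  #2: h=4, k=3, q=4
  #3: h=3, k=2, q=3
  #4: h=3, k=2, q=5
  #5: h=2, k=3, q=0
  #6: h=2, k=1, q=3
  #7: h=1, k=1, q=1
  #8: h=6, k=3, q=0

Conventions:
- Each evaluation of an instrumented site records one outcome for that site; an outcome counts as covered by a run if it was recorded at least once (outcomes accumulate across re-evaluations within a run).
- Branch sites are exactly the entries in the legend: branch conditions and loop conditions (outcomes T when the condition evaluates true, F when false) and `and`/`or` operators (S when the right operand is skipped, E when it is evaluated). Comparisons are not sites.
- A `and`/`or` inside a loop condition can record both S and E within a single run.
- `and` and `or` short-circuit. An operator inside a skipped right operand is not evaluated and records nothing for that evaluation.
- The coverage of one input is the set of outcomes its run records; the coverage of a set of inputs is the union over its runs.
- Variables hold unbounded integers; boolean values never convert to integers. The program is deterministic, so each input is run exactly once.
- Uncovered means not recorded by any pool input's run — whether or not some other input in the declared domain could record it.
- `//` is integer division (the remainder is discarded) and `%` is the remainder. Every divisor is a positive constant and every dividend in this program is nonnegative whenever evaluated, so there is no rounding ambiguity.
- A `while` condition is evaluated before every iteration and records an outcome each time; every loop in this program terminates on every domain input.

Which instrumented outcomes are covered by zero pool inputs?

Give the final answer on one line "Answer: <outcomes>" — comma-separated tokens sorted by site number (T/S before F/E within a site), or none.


run #1 (h=5, k=1, q=3) runs B2->E, B1->T, B2->E, B1->T, B2->S, B1->F, B3->T, B4->T, B4->T, B4->T, B4->F, B5->T, B7->T; records B1=T, B1=F, B2=S, B2=E, B3=T, B4=T, B4=F, B5=T, B7=T
run #2 (h=4, k=3, q=4) runs B2->E, B1->F, B3->T, B4->T, B4->T, B4->T, B4->T, B4->T, B4->F, B5->F, B6->F, B7->F, B9->E, B8->T; records B1=F, B2=E, B3=T, B4=T, B4=F, B5=F, B6=F, B7=F, B8=T, B9=E
run #3 (h=3, k=2, q=3) runs B2->E, B1->T, B2->S, B1->F, B3->T, B4->T, B4->T, B4->T, B4->F, B5->T, B7->F, B9->E, B8->T; records B1=T, B1=F, B2=S, B2=E, B3=T, B4=T, B4=F, B5=T, B7=F, B8=T, B9=E
run #4 (h=3, k=2, q=5) runs B2->E, B1->T, B2->S, B1->F, B3->T, B4->T, B4->T, B4->T, B4->T, B4->F, B5->F, B6->F, B7->F, B9->S, ...; records B1=T, B1=F, B2=S, B2=E, B3=T, B4=T, B4=F, B5=F, B6=F, B7=F, B8=T, B9=S
run #5 (h=2, k=3, q=0) runs B2->S, B1->F, B3->T, B4->T, B4->T, B4->T, B4->T, B4->T, B4->F, B5->F, B6->T, B7->F, B9->E, B8->T; records B1=F, B2=S, B3=T, B4=T, B4=F, B5=F, B6=T, B7=F, B8=T, B9=E
run #6 (h=2, k=1, q=3) runs B2->S, B1->F, B3->T, B4->T, B4->T, B4->T, B4->F, B5->T, B7->T; records B1=F, B2=S, B3=T, B4=T, B4=F, B5=T, B7=T
run #7 (h=1, k=1, q=1) runs B2->S, B1->F, B3->F, B4->T, B4->T, B4->F, B5->F, B6->T, B7->T; records B1=F, B2=S, B3=F, B4=T, B4=F, B5=F, B6=T, B7=T
run #8 (h=6, k=3, q=0) runs B2->E, B1->F, B3->T, B4->T, B4->T, B4->T, B4->T, B4->T, B4->F, B5->F, B6->T, B7->F, B9->E, B8->T; records B1=F, B2=E, B3=T, B4=T, B4=F, B5=F, B6=T, B7=F, B8=T, B9=E
union over the pool: B1=T, B1=F, B2=S, B2=E, B3=T, B3=F, B4=T, B4=F, B5=T, B5=F, B6=T, B6=F, B7=T, B7=F, B8=T, B9=S, B9=E
uncovered (1 of 18): B8=F
Answer: B8=F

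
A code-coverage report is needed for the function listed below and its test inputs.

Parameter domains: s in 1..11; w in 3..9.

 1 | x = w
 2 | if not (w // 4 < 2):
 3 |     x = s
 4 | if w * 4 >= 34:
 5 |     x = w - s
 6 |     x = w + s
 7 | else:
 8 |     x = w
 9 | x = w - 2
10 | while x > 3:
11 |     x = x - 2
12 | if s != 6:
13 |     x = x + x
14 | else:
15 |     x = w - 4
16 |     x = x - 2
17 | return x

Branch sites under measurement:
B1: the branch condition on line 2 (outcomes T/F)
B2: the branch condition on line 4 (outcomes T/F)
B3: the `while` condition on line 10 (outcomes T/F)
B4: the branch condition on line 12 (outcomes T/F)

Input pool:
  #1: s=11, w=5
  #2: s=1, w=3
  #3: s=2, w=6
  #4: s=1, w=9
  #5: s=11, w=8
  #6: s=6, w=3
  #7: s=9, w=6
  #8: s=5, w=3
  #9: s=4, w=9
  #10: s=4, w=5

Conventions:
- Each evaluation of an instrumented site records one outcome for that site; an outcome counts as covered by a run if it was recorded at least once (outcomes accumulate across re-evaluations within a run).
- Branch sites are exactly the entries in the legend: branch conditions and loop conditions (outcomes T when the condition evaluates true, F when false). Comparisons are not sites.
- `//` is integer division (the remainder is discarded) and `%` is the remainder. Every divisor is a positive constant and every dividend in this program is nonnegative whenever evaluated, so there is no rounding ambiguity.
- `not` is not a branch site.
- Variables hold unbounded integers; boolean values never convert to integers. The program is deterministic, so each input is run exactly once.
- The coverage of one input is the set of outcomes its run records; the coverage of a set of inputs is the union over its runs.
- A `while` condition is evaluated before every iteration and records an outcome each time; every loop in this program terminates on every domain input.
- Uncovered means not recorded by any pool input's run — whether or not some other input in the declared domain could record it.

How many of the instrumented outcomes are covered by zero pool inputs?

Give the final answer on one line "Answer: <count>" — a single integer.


#1 (s=11, w=5) -> B1->F, B2->F, B3->F, B4->T; covered: B1=F, B2=F, B3=F, B4=T
#2 (s=1, w=3) -> B1->F, B2->F, B3->F, B4->T; covered: B1=F, B2=F, B3=F, B4=T
#3 (s=2, w=6) -> B1->F, B2->F, B3->T, B3->F, B4->T; covered: B1=F, B2=F, B3=T, B3=F, B4=T
#4 (s=1, w=9) -> B1->T, B2->T, B3->T, B3->T, B3->F, B4->T; covered: B1=T, B2=T, B3=T, B3=F, B4=T
#5 (s=11, w=8) -> B1->T, B2->F, B3->T, B3->T, B3->F, B4->T; covered: B1=T, B2=F, B3=T, B3=F, B4=T
#6 (s=6, w=3) -> B1->F, B2->F, B3->F, B4->F; covered: B1=F, B2=F, B3=F, B4=F
#7 (s=9, w=6) -> B1->F, B2->F, B3->T, B3->F, B4->T; covered: B1=F, B2=F, B3=T, B3=F, B4=T
#8 (s=5, w=3) -> B1->F, B2->F, B3->F, B4->T; covered: B1=F, B2=F, B3=F, B4=T
#9 (s=4, w=9) -> B1->T, B2->T, B3->T, B3->T, B3->F, B4->T; covered: B1=T, B2=T, B3=T, B3=F, B4=T
#10 (s=4, w=5) -> B1->F, B2->F, B3->F, B4->T; covered: B1=F, B2=F, B3=F, B4=T
union over the pool: B1=T, B1=F, B2=T, B2=F, B3=T, B3=F, B4=T, B4=F
uncovered (0 of 8): none
Answer: 0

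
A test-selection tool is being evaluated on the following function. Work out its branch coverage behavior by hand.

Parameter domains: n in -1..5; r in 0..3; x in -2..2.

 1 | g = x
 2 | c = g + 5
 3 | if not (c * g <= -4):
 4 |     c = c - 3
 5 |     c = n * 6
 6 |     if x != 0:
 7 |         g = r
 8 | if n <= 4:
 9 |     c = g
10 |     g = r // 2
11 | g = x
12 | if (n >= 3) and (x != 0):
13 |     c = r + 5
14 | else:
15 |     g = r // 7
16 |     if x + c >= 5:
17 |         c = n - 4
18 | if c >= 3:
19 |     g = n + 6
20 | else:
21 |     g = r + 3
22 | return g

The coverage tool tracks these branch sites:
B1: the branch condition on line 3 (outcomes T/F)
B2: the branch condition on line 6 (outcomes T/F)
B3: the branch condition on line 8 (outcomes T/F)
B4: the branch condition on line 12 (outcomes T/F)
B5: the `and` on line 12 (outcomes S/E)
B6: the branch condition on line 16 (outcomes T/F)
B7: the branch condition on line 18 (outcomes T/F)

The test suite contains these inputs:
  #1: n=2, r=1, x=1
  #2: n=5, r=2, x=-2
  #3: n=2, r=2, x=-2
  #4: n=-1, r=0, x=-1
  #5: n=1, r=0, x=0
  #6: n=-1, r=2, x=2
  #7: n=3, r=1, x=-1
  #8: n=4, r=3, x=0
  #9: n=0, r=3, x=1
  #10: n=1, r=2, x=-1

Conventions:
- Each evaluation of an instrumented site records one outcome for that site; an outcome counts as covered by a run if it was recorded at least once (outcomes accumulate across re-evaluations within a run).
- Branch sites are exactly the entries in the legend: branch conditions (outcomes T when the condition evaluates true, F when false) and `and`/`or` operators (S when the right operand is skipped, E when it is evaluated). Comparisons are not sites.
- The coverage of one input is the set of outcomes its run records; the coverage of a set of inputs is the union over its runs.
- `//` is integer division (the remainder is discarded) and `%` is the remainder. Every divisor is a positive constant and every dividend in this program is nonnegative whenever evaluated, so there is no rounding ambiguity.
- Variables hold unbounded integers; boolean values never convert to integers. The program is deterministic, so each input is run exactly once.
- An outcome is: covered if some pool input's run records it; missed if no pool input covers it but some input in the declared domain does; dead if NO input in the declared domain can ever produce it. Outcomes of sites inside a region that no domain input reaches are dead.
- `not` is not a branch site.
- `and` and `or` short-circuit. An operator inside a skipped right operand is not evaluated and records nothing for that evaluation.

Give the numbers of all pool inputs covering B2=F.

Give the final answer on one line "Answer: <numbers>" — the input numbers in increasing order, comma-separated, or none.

input #1 (n=2, r=1, x=1): never hits B2=F
input #2 (n=5, r=2, x=-2): never hits B2=F
input #3 (n=2, r=2, x=-2): never hits B2=F
input #4 (n=-1, r=0, x=-1): never hits B2=F
input #5 (n=1, r=0, x=0): hits B2=F
input #6 (n=-1, r=2, x=2): never hits B2=F
input #7 (n=3, r=1, x=-1): never hits B2=F
input #8 (n=4, r=3, x=0): hits B2=F
input #9 (n=0, r=3, x=1): never hits B2=F
input #10 (n=1, r=2, x=-1): never hits B2=F

Answer: 5, 8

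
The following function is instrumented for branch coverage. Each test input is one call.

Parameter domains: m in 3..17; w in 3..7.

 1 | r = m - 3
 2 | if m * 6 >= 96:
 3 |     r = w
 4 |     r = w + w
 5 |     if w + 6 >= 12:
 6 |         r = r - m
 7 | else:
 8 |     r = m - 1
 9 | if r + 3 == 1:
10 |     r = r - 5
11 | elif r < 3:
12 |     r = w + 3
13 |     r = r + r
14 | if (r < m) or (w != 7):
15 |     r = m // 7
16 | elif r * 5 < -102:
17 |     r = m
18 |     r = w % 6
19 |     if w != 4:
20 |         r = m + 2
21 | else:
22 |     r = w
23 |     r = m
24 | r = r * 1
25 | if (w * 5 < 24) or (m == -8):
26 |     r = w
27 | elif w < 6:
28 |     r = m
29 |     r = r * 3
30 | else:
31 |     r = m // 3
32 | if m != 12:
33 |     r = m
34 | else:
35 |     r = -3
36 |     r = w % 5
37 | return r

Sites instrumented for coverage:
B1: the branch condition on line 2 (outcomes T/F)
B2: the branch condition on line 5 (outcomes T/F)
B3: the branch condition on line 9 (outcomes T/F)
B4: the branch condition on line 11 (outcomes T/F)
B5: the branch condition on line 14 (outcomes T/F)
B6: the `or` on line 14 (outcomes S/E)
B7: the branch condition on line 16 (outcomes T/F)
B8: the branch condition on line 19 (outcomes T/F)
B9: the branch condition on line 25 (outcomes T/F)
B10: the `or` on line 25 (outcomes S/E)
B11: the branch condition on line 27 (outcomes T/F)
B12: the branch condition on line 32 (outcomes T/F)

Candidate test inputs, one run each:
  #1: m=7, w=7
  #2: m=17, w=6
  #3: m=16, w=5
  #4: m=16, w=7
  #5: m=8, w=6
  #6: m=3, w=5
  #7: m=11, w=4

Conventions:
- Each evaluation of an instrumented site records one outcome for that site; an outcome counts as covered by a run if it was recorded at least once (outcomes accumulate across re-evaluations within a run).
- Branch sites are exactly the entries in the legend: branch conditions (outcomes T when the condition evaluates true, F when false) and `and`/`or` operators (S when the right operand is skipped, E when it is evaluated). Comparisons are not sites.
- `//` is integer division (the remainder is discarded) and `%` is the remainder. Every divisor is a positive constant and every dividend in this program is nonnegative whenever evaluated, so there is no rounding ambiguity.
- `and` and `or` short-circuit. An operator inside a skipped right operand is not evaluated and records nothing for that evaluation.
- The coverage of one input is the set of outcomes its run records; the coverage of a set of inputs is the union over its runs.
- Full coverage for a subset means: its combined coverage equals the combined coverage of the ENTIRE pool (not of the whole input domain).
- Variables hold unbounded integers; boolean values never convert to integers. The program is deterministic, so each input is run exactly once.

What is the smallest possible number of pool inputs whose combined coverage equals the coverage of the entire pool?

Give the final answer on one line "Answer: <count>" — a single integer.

input #1 (m=7, w=7): events B1->F, B3->F, B4->F, B6->S, B5->T, B10->E, B9->F, B11->F, B12->T; covers B1=F, B3=F, B4=F, B5=T, B6=S, B9=F, B10=E, B11=F, B12=T
input #2 (m=17, w=6): events B1->T, B2->T, B3->F, B4->T, B6->E, B5->T, B10->E, B9->F, B11->F, B12->T; covers B1=T, B2=T, B3=F, B4=T, B5=T, B6=E, B9=F, B10=E, B11=F, B12=T
input #3 (m=16, w=5): events B1->T, B2->F, B3->F, B4->F, B6->S, B5->T, B10->E, B9->F, B11->T, B12->T; covers B1=T, B2=F, B3=F, B4=F, B5=T, B6=S, B9=F, B10=E, B11=T, B12=T
input #4 (m=16, w=7): events B1->T, B2->T, B3->T, B6->S, B5->T, B10->E, B9->F, B11->F, B12->T; covers B1=T, B2=T, B3=T, B5=T, B6=S, B9=F, B10=E, B11=F, B12=T
input #5 (m=8, w=6): events B1->F, B3->F, B4->F, B6->S, B5->T, B10->E, B9->F, B11->F, B12->T; covers B1=F, B3=F, B4=F, B5=T, B6=S, B9=F, B10=E, B11=F, B12=T
input #6 (m=3, w=5): events B1->F, B3->F, B4->T, B6->E, B5->T, B10->E, B9->F, B11->T, B12->T; covers B1=F, B3=F, B4=T, B5=T, B6=E, B9=F, B10=E, B11=T, B12=T
input #7 (m=11, w=4): events B1->F, B3->F, B4->F, B6->S, B5->T, B10->S, B9->T, B12->T; covers B1=F, B3=F, B4=F, B5=T, B6=S, B9=T, B10=S, B12=T
union over all inputs: B1=T, B1=F, B2=T, B2=F, B3=T, B3=F, B4=T, B4=F, B5=T, B6=S, B6=E, B9=T, B9=F, B10=S, B10=E, B11=T, B11=F, B12=T (18 outcomes)
no size-1 subset reaches all 18 outcomes (best union: 10/18)
no size-2 subset reaches all 18 outcomes (best union: 15/18)
no size-3 subset reaches all 18 outcomes (best union: 17/18)
at size 4, {2, 3, 4, 7} reaches all 18 outcomes; every lexicographically earlier size-4 subset fails

Answer: 4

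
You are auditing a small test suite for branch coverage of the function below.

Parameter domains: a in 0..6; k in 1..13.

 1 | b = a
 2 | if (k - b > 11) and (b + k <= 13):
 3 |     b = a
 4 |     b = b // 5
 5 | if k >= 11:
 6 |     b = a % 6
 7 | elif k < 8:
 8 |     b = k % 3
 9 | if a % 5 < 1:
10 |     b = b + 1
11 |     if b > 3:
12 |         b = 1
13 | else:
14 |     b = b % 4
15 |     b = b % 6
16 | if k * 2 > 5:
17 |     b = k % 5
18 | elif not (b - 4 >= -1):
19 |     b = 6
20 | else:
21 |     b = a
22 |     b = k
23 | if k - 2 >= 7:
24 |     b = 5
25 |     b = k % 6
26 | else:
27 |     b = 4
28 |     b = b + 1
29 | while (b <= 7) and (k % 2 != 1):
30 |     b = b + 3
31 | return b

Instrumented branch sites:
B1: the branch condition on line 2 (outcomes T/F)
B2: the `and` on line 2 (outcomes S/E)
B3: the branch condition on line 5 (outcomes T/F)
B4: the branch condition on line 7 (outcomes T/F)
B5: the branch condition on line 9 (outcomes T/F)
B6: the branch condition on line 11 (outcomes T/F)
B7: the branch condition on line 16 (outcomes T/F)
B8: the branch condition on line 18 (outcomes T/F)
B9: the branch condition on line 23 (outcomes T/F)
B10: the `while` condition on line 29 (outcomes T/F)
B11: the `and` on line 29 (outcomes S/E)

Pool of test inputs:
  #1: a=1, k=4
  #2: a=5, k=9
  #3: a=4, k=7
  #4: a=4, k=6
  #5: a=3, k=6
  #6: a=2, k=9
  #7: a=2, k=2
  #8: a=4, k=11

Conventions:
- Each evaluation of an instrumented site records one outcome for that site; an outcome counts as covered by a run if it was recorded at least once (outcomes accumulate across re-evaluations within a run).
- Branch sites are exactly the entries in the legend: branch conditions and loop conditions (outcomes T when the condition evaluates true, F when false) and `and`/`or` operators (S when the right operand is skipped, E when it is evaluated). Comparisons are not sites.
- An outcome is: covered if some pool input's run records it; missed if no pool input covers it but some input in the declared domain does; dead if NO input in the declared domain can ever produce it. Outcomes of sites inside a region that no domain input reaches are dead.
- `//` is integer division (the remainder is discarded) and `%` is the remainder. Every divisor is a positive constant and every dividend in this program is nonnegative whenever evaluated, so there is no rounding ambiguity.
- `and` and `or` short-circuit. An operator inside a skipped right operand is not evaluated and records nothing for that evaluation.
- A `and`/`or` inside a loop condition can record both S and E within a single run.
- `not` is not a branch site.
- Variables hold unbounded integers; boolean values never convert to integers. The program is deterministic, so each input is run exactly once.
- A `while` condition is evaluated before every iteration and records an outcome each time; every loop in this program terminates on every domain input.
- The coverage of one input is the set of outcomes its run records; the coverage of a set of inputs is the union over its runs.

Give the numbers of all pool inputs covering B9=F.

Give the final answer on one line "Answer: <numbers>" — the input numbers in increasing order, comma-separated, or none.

input #1 (a=1, k=4): records B9=F
input #2 (a=5, k=9): does not record B9=F
input #3 (a=4, k=7): records B9=F
input #4 (a=4, k=6): records B9=F
input #5 (a=3, k=6): records B9=F
input #6 (a=2, k=9): does not record B9=F
input #7 (a=2, k=2): records B9=F
input #8 (a=4, k=11): does not record B9=F

Answer: 1, 3, 4, 5, 7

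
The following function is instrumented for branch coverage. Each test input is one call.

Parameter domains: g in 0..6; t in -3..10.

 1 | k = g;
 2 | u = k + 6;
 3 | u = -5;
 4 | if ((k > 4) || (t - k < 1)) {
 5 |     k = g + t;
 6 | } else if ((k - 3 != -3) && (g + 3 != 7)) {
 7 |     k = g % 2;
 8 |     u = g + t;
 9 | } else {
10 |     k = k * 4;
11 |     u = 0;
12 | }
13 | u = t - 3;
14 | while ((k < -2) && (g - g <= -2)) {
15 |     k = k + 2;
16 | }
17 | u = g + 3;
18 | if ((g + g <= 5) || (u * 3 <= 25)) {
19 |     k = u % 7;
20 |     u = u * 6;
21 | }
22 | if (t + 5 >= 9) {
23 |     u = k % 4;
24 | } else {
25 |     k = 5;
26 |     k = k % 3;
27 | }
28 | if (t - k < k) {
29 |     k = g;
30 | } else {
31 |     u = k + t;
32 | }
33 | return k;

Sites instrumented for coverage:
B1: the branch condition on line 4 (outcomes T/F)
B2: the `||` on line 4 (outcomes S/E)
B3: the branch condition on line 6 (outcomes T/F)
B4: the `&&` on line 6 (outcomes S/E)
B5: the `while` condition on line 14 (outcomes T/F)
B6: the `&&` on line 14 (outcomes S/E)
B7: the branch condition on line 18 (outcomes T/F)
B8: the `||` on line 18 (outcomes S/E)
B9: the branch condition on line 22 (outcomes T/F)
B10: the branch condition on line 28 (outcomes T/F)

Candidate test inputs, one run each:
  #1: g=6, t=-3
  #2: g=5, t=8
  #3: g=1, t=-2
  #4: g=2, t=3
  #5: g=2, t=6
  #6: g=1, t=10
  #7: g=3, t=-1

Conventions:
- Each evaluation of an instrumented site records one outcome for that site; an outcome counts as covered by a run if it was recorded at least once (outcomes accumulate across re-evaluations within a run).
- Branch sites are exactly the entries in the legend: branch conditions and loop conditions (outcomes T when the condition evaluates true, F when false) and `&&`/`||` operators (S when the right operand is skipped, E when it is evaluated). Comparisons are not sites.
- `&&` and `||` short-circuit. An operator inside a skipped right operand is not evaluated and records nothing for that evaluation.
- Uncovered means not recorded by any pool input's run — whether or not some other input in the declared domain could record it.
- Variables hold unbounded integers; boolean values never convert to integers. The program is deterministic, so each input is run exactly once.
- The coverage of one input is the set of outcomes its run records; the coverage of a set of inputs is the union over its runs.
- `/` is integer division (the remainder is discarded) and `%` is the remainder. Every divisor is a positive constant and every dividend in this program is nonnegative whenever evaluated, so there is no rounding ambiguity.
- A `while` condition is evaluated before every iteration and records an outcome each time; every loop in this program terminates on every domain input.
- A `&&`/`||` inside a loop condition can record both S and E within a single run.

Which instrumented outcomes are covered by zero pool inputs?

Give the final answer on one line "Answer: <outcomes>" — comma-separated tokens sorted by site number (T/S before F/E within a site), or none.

test 1 (g=6, t=-3) fires B2->S, B1->T, B6->S, B5->F, B8->E, B7->F, B9->F, B10->T; hits B1=T, B2=S, B5=F, B6=S, B7=F, B8=E, B9=F, B10=T
test 2 (g=5, t=8) fires B2->S, B1->T, B6->S, B5->F, B8->E, B7->T, B9->T, B10->F; hits B1=T, B2=S, B5=F, B6=S, B7=T, B8=E, B9=T, B10=F
test 3 (g=1, t=-2) fires B2->E, B1->T, B6->S, B5->F, B8->S, B7->T, B9->F, B10->T; hits B1=T, B2=E, B5=F, B6=S, B7=T, B8=S, B9=F, B10=T
test 4 (g=2, t=3) fires B2->E, B1->F, B4->E, B3->T, B6->S, B5->F, B8->S, B7->T, B9->F, B10->T; hits B1=F, B2=E, B3=T, B4=E, B5=F, B6=S, B7=T, B8=S, B9=F, B10=T
test 5 (g=2, t=6) fires B2->E, B1->F, B4->E, B3->T, B6->S, B5->F, B8->S, B7->T, B9->T, B10->T; hits B1=F, B2=E, B3=T, B4=E, B5=F, B6=S, B7=T, B8=S, B9=T, B10=T
test 6 (g=1, t=10) fires B2->E, B1->F, B4->E, B3->T, B6->S, B5->F, B8->S, B7->T, B9->T, B10->F; hits B1=F, B2=E, B3=T, B4=E, B5=F, B6=S, B7=T, B8=S, B9=T, B10=F
test 7 (g=3, t=-1) fires B2->E, B1->T, B6->S, B5->F, B8->E, B7->T, B9->F, B10->T; hits B1=T, B2=E, B5=F, B6=S, B7=T, B8=E, B9=F, B10=T
union over the pool: B1=T, B1=F, B2=S, B2=E, B3=T, B4=E, B5=F, B6=S, B7=T, B7=F, B8=S, B8=E, B9=T, B9=F, B10=T, B10=F
uncovered (4 of 20): B3=F, B4=S, B5=T, B6=E

Answer: B3=F, B4=S, B5=T, B6=E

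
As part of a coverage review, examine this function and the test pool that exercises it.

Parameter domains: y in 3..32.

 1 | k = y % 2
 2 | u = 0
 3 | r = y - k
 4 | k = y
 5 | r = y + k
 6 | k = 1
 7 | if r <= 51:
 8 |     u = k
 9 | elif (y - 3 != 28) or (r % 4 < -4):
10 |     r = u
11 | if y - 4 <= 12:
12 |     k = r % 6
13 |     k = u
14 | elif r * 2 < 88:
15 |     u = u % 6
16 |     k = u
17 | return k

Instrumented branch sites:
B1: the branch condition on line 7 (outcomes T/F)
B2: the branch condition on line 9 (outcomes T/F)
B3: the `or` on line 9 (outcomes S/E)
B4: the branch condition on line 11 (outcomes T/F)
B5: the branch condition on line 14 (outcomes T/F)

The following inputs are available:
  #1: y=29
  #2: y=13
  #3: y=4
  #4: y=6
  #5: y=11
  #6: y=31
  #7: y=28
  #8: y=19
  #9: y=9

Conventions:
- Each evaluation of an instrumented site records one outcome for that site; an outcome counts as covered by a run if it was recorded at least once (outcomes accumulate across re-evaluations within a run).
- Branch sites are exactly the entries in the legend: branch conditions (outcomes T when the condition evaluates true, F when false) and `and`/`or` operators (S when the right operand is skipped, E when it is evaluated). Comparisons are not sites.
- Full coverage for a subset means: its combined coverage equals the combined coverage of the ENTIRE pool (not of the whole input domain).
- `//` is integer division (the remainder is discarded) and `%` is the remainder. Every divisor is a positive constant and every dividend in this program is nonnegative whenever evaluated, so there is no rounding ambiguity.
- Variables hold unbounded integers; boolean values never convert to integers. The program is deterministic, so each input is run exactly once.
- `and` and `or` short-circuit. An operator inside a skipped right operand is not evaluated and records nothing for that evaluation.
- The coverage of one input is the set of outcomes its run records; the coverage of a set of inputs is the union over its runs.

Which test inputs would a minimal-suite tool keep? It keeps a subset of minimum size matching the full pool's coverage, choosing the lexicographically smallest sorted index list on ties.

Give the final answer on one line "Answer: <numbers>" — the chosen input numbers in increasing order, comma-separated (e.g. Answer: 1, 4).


run #1 (y=29) runs B1->F, B3->S, B2->T, B4->F, B5->T; records B1=F, B2=T, B3=S, B4=F, B5=T
run #2 (y=13) runs B1->T, B4->T; records B1=T, B4=T
run #3 (y=4) runs B1->T, B4->T; records B1=T, B4=T
run #4 (y=6) runs B1->T, B4->T; records B1=T, B4=T
run #5 (y=11) runs B1->T, B4->T; records B1=T, B4=T
run #6 (y=31) runs B1->F, B3->E, B2->F, B4->F, B5->F; records B1=F, B2=F, B3=E, B4=F, B5=F
run #7 (y=28) runs B1->F, B3->S, B2->T, B4->F, B5->T; records B1=F, B2=T, B3=S, B4=F, B5=T
run #8 (y=19) runs B1->T, B4->F, B5->T; records B1=T, B4=F, B5=T
run #9 (y=9) runs B1->T, B4->T; records B1=T, B4=T
pool-wide coverage (10 outcomes): B1=T, B1=F, B2=T, B2=F, B3=S, B3=E, B4=T, B4=F, B5=T, B5=F
size 1 is not enough: best union over all size-1 subsets is 5/10
size 2 is not enough: best union over all size-2 subsets is 8/10
at size 3, {1, 2, 6} reaches all 10 outcomes; every lexicographically earlier size-3 subset fails
Answer: 1, 2, 6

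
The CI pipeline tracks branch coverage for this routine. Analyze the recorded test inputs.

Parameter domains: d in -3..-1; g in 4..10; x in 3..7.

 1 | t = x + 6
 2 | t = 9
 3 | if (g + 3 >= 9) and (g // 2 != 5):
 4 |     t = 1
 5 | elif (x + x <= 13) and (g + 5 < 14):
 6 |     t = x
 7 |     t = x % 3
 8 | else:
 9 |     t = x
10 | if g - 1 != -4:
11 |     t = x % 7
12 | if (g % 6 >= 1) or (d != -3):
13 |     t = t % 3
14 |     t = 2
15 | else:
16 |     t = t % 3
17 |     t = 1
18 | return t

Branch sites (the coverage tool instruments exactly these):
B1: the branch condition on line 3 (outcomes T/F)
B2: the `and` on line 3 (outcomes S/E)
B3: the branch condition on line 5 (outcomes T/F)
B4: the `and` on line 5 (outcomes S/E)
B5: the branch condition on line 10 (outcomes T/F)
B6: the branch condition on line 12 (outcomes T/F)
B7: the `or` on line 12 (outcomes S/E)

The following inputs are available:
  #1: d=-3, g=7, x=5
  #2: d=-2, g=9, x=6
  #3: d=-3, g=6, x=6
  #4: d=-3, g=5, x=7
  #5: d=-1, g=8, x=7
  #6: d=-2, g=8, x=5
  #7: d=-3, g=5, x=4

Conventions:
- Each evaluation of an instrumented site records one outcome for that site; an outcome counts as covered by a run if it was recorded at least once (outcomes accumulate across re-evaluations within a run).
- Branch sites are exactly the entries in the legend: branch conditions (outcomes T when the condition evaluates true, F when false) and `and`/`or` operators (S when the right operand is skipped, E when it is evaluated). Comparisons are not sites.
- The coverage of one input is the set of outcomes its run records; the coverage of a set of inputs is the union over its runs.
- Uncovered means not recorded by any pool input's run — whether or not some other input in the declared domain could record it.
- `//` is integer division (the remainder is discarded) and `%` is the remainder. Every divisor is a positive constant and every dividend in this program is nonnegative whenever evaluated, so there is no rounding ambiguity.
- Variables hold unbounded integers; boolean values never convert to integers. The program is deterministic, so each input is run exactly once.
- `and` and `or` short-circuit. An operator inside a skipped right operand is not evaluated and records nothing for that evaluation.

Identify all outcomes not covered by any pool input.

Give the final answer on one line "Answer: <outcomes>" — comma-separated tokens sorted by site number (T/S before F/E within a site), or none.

input #1, d=-3, g=7, x=5: events B2->E, B1->T, B5->T, B7->S, B6->T; outcomes B1=T, B2=E, B5=T, B6=T, B7=S
input #2, d=-2, g=9, x=6: events B2->E, B1->T, B5->T, B7->S, B6->T; outcomes B1=T, B2=E, B5=T, B6=T, B7=S
input #3, d=-3, g=6, x=6: events B2->E, B1->T, B5->T, B7->E, B6->F; outcomes B1=T, B2=E, B5=T, B6=F, B7=E
input #4, d=-3, g=5, x=7: events B2->S, B1->F, B4->S, B3->F, B5->T, B7->S, B6->T; outcomes B1=F, B2=S, B3=F, B4=S, B5=T, B6=T, B7=S
input #5, d=-1, g=8, x=7: events B2->E, B1->T, B5->T, B7->S, B6->T; outcomes B1=T, B2=E, B5=T, B6=T, B7=S
input #6, d=-2, g=8, x=5: events B2->E, B1->T, B5->T, B7->S, B6->T; outcomes B1=T, B2=E, B5=T, B6=T, B7=S
input #7, d=-3, g=5, x=4: events B2->S, B1->F, B4->E, B3->T, B5->T, B7->S, B6->T; outcomes B1=F, B2=S, B3=T, B4=E, B5=T, B6=T, B7=S
union over the pool: B1=T, B1=F, B2=S, B2=E, B3=T, B3=F, B4=S, B4=E, B5=T, B6=T, B6=F, B7=S, B7=E
uncovered (1 of 14): B5=F

Answer: B5=F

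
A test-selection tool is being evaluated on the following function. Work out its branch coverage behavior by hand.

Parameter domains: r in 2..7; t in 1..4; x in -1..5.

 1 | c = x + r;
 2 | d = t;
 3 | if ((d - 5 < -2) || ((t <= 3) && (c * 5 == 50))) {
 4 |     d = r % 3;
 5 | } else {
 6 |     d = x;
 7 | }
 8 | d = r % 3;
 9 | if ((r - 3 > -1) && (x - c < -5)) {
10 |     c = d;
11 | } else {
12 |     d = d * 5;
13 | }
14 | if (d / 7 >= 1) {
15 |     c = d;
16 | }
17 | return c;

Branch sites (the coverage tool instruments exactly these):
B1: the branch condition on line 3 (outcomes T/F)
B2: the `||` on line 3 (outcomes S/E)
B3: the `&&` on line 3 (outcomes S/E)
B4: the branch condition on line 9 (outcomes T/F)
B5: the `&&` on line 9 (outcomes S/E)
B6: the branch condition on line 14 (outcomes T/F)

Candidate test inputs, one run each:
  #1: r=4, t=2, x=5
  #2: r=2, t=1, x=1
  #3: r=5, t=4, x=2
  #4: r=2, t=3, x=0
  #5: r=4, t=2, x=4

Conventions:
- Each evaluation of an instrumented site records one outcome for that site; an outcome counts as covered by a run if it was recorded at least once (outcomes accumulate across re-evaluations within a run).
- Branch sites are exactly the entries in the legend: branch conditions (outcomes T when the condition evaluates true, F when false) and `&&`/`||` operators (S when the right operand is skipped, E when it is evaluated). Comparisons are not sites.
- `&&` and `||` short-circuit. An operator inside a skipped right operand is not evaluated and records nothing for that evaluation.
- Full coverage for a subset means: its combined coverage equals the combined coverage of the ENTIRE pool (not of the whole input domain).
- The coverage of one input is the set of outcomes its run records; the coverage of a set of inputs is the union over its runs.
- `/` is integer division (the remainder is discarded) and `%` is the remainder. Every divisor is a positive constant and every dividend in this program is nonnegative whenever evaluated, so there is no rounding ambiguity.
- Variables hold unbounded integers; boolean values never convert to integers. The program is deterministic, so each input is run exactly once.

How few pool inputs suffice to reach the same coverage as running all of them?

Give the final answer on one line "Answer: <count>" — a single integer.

#1 (r=4, t=2, x=5) -> B2->S, B1->T, B5->E, B4->F, B6->F; covered: B1=T, B2=S, B4=F, B5=E, B6=F
#2 (r=2, t=1, x=1) -> B2->S, B1->T, B5->S, B4->F, B6->T; covered: B1=T, B2=S, B4=F, B5=S, B6=T
#3 (r=5, t=4, x=2) -> B2->E, B3->S, B1->F, B5->E, B4->F, B6->T; covered: B1=F, B2=E, B3=S, B4=F, B5=E, B6=T
#4 (r=2, t=3, x=0) -> B2->E, B3->E, B1->F, B5->S, B4->F, B6->T; covered: B1=F, B2=E, B3=E, B4=F, B5=S, B6=T
#5 (r=4, t=2, x=4) -> B2->S, B1->T, B5->E, B4->F, B6->F; covered: B1=T, B2=S, B4=F, B5=E, B6=F
the full pool covers 11 outcomes: B1=T, B1=F, B2=S, B2=E, B3=S, B3=E, B4=F, B5=S, B5=E, B6=T, B6=F
no size-1 subset reaches all 11 outcomes (best union: 6/11)
no size-2 subset reaches all 11 outcomes (best union: 10/11)
at size 3, {1, 3, 4} reaches all 11 outcomes; every lexicographically earlier size-3 subset fails

Answer: 3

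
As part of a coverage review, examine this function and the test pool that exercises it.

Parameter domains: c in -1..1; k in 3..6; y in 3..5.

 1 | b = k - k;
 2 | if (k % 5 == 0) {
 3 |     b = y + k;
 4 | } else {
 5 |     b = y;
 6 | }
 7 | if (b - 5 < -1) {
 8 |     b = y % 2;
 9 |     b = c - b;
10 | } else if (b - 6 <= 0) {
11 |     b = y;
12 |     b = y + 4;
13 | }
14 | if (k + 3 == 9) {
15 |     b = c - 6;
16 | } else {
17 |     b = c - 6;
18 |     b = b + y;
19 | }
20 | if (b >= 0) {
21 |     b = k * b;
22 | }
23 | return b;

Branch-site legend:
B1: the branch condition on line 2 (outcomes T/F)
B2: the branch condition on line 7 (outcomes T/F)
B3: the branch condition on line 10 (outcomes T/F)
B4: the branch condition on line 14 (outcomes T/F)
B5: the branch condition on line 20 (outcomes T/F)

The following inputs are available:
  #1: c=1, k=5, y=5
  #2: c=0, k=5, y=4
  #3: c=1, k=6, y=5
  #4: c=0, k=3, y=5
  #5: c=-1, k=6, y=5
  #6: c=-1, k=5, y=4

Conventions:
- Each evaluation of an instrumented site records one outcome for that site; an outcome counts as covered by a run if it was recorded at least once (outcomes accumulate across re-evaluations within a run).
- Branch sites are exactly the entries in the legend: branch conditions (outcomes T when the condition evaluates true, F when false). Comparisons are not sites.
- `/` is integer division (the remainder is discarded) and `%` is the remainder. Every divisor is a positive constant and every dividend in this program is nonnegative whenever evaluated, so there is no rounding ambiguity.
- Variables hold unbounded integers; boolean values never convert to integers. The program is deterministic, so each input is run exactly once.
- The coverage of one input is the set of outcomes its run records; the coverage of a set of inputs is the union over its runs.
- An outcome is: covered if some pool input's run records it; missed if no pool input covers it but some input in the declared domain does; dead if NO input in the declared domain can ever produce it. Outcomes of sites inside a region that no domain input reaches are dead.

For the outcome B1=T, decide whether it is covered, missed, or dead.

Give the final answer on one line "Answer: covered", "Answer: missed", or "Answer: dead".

B1=T is recorded by pool input(s) 1, 2, 6 -> covered

Answer: covered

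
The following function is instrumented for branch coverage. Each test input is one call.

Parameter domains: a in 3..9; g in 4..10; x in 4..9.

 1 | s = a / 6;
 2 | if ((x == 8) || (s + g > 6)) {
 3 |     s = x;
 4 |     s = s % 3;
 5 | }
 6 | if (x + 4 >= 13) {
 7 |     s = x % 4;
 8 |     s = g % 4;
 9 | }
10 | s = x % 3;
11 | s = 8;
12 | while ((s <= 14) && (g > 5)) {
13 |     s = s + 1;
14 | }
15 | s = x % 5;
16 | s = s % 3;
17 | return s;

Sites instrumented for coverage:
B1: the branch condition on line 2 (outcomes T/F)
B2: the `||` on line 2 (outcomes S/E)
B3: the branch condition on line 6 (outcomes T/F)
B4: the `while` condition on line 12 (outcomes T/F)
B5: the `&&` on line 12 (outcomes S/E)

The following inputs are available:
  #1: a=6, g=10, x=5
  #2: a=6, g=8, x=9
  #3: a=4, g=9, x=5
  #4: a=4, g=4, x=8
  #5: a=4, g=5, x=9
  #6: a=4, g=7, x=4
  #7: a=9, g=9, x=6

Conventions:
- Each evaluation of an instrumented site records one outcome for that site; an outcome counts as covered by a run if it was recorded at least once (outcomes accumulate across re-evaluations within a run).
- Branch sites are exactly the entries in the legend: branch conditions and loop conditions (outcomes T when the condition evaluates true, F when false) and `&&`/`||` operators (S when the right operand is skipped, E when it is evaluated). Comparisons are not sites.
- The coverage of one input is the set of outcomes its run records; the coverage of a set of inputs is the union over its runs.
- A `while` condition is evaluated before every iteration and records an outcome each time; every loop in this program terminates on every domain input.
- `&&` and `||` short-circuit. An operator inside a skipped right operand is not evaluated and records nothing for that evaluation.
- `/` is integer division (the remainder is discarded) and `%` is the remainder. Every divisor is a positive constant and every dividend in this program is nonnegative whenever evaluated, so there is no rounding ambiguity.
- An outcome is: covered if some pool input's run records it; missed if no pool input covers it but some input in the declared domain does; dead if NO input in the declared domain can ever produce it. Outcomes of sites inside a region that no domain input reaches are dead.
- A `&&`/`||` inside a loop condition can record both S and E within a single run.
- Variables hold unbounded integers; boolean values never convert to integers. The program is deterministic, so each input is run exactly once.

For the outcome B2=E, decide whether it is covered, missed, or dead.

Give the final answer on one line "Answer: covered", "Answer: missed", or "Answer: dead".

B2=E is recorded by pool input(s) 1, 2, 3, 5, 6, 7 -> covered

Answer: covered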